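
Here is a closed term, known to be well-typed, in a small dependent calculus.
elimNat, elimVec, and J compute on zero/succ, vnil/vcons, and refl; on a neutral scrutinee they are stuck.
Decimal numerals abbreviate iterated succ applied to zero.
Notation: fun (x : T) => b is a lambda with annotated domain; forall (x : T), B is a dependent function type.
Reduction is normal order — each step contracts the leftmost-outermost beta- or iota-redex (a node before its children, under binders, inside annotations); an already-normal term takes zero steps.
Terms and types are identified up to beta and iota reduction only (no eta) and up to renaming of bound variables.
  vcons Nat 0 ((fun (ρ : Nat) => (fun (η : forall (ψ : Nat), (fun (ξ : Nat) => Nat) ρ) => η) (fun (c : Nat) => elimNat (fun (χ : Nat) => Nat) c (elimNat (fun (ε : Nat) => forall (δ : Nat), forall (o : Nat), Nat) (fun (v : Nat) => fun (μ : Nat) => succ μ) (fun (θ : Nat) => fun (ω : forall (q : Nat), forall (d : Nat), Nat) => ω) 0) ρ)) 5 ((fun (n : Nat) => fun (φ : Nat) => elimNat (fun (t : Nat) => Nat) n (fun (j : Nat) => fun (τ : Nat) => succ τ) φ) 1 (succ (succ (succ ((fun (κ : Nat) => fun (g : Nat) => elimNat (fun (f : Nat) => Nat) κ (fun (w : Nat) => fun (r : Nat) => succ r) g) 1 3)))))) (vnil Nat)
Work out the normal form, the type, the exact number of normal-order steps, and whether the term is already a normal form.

normal form:
  vcons Nat 0 13 (vnil Nat)
the term's type:
  Vec Nat 1
normal-order step count: 60
started in normal form: no
first redex: a beta-redex


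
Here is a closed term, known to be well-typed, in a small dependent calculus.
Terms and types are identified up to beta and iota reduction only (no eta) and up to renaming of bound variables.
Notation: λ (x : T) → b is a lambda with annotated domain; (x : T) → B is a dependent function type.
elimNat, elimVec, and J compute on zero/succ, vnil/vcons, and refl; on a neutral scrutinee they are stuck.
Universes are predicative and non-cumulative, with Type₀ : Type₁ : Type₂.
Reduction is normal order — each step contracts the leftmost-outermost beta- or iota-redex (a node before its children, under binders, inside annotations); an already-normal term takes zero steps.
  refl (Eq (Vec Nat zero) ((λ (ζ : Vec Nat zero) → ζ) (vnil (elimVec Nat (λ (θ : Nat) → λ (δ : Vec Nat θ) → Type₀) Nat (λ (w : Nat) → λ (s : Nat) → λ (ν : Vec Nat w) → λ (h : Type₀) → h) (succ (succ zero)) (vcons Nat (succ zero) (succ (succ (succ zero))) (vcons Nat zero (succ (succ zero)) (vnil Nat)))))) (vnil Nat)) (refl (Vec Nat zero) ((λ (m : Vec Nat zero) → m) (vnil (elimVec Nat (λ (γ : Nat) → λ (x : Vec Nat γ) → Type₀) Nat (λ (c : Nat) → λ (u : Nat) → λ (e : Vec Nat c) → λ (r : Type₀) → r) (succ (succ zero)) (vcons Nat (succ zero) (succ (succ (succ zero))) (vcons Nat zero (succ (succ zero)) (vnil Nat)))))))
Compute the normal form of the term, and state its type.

normal form:
  refl (Eq (Vec Nat zero) (vnil Nat) (vnil Nat)) (refl (Vec Nat zero) (vnil Nat))
the term's type:
  Eq (Eq (Vec Nat zero) (vnil Nat) (vnil Nat)) (refl (Vec Nat zero) (vnil Nat)) (refl (Vec Nat zero) (vnil Nat))


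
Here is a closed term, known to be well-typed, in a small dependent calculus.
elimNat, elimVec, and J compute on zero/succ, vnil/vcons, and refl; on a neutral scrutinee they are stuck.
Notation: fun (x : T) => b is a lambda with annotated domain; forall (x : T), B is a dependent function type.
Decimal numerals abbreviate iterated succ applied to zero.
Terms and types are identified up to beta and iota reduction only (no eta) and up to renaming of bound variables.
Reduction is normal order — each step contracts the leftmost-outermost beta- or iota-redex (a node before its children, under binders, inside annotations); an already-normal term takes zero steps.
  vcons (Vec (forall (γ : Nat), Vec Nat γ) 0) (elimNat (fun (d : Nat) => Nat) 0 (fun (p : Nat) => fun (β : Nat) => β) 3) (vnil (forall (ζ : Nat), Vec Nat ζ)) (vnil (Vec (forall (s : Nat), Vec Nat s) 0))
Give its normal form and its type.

resulting normal form:
  vcons (Vec (forall (γ : Nat), Vec Nat γ) 0) 0 (vnil (forall (d : Nat), Vec Nat d)) (vnil (Vec (forall (p : Nat), Vec Nat p) 0))
type:
  Vec (Vec (forall (γ : Nat), Vec Nat γ) 0) 1
observation: 10 normal-order steps separate the term from its normal form.


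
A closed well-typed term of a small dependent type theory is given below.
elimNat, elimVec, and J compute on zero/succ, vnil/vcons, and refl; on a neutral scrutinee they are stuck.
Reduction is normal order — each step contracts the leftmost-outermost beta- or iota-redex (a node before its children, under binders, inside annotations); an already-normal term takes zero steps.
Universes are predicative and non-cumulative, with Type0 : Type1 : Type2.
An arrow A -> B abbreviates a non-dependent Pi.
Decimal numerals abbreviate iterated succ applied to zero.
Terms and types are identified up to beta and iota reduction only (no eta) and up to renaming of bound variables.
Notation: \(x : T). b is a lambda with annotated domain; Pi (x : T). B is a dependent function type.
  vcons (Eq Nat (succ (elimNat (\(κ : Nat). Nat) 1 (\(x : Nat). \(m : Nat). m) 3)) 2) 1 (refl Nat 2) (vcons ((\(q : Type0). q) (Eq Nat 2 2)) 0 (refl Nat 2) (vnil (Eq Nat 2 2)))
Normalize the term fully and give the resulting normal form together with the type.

normal form:
  vcons (Eq Nat 2 2) 1 (refl Nat 2) (vcons (Eq Nat 2 2) 0 (refl Nat 2) (vnil (Eq Nat 2 2)))
the term's type:
  Vec (Eq Nat 2 2) 2


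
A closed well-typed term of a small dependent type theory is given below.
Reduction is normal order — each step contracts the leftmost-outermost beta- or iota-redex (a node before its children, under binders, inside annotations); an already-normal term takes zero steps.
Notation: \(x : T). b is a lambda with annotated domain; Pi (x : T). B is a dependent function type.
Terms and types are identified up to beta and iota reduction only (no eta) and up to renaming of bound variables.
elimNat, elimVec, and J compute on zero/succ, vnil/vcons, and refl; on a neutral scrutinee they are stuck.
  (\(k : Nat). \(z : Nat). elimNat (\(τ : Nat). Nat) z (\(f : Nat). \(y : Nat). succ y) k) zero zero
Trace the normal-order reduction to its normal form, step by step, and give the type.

normal-order reduction sequence:
  (\(k : Nat). \(z : Nat). elimNat (\(τ : Nat). Nat) z (\(f : Nat). \(y : Nat). succ y) k) zero zero
  ~> (\(k : Nat). elimNat (\(z : Nat). Nat) k (\(τ : Nat). \(f : Nat). succ f) zero) zero
  ~> elimNat (\(k : Nat). Nat) zero (\(z : Nat). \(τ : Nat). succ τ) zero
  ~> zero
the term's type:
  Nat


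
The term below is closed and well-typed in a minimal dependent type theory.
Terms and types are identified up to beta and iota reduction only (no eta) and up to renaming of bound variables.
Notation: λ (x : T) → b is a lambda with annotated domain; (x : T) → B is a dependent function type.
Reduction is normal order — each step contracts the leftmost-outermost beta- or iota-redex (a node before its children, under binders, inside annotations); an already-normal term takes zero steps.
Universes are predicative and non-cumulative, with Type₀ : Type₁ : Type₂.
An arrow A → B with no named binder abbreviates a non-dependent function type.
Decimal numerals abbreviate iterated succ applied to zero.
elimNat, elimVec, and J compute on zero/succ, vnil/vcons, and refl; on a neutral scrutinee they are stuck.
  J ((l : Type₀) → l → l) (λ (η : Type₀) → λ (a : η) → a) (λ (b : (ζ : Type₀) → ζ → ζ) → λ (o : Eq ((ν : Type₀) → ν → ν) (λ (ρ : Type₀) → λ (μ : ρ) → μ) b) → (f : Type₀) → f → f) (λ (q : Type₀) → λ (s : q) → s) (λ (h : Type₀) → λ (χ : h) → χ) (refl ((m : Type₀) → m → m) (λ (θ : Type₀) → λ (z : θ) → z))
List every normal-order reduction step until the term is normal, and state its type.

reduction (normal order):
  J ((l : Type₀) → l → l) (λ (η : Type₀) → λ (a : η) → a) (λ (b : (ζ : Type₀) → ζ → ζ) → λ (o : Eq ((ν : Type₀) → ν → ν) (λ (ρ : Type₀) → λ (μ : ρ) → μ) b) → (f : Type₀) → f → f) (λ (q : Type₀) → λ (s : q) → s) (λ (h : Type₀) → λ (χ : h) → χ) (refl ((m : Type₀) → m → m) (λ (θ : Type₀) → λ (z : θ) → z))
  ~> λ (l : Type₀) → λ (η : l) → η
inferred type:
  (l : Type₀) → l → l


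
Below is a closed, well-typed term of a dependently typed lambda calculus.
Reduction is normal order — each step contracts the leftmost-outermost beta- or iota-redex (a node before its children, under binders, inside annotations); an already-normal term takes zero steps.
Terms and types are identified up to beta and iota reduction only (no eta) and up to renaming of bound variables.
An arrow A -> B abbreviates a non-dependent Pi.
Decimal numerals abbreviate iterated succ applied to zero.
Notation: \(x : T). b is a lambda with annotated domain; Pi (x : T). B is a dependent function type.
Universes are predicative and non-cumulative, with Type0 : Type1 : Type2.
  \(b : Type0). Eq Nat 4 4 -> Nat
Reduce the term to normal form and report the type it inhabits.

normal form:
  \(b : Type0). Eq Nat 4 4 -> Nat
the term's type:
  Type0 -> Type0
observation: no redex remains anywhere in the term; it is its own normal form.


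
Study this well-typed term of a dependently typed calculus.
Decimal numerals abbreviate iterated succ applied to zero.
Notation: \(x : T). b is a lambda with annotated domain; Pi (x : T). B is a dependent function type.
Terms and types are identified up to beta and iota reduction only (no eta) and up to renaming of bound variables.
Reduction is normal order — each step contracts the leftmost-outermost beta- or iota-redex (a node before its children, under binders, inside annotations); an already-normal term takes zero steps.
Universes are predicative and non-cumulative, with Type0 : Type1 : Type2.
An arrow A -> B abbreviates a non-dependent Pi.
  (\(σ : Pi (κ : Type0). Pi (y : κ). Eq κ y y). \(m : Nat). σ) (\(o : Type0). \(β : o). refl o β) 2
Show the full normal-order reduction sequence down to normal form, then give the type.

normal-order reduction sequence:
  (\(σ : Pi (κ : Type0). Pi (y : κ). Eq κ y y). \(m : Nat). σ) (\(o : Type0). \(β : o). refl o β) 2
  ~> (\(σ : Nat). \(κ : Type0). \(y : κ). refl κ y) 2
  ~> \(σ : Type0). \(κ : σ). refl σ κ
inferred type:
  Pi (σ : Type0). Pi (κ : σ). Eq σ κ κ


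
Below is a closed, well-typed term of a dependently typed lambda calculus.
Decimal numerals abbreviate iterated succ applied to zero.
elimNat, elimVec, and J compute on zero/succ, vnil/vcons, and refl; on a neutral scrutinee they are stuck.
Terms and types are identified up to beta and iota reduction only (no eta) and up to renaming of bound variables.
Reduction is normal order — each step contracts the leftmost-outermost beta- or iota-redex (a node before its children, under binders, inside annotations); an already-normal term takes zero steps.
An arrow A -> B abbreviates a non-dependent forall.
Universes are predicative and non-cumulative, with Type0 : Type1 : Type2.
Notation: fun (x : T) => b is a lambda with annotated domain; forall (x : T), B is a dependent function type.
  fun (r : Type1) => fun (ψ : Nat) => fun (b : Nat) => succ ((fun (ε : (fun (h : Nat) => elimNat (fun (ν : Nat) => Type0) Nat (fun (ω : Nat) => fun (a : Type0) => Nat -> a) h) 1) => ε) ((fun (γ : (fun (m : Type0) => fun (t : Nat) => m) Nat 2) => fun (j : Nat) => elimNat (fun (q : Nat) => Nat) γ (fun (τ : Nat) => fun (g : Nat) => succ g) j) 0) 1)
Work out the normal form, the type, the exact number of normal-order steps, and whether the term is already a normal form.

normal form:
  fun (r : Type1) => fun (ψ : Nat) => fun (b : Nat) => 2
the term's type:
  Type1 -> Nat -> Nat -> Nat
normal-order step count: 7
started in normal form: no
first redex: a beta-redex


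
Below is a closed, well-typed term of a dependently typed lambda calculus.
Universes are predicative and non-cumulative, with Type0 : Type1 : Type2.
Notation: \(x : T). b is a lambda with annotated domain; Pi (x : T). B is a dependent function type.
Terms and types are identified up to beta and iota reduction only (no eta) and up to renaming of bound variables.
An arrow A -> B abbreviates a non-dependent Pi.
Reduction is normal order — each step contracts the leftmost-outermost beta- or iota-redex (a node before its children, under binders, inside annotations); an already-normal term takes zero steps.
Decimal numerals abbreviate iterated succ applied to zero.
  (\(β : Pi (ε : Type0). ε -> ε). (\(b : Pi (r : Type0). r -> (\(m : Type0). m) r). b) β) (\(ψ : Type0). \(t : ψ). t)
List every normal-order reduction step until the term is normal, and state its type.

normal-order reduction:
  (\(β : Pi (ε : Type0). ε -> ε). (\(b : Pi (r : Type0). r -> (\(m : Type0). m) r). b) β) (\(ψ : Type0). \(t : ψ). t)
  ~> (\(β : Pi (ε : Type0). ε -> (\(b : Type0). b) ε). β) (\(r : Type0). \(m : r). m)
  ~> \(β : Type0). \(ε : β). ε
the term's type:
  Pi (β : Type0). β -> β


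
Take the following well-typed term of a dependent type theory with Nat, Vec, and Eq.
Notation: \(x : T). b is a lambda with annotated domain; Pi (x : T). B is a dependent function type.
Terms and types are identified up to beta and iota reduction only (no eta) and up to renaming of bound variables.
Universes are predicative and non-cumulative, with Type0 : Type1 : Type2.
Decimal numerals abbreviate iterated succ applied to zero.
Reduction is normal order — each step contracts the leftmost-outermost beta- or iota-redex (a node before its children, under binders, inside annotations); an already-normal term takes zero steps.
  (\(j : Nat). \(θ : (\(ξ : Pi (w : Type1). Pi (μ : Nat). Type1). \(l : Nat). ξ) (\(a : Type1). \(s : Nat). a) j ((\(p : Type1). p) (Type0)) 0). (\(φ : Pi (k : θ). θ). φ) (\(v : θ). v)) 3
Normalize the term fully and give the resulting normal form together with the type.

reduced normal form:
  \(j : Type0). \(θ : j). θ
type:
  Pi (j : Type0). Pi (θ : j). j


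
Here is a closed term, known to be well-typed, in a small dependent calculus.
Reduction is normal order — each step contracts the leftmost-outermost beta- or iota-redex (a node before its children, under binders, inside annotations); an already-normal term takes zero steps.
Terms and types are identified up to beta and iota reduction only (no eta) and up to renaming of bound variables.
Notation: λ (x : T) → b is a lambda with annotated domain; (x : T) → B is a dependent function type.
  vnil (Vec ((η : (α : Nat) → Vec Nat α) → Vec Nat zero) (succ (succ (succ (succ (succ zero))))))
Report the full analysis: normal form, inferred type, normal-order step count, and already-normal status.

resulting normal form:
  vnil (Vec ((η : (α : Nat) → Vec Nat α) → Vec Nat zero) (succ (succ (succ (succ (succ zero))))))
inferred type:
  Vec (Vec ((η : (α : Nat) → Vec Nat α) → Vec Nat zero) (succ (succ (succ (succ (succ zero)))))) zero
reduction steps (normal order): 0
started in normal form: yes


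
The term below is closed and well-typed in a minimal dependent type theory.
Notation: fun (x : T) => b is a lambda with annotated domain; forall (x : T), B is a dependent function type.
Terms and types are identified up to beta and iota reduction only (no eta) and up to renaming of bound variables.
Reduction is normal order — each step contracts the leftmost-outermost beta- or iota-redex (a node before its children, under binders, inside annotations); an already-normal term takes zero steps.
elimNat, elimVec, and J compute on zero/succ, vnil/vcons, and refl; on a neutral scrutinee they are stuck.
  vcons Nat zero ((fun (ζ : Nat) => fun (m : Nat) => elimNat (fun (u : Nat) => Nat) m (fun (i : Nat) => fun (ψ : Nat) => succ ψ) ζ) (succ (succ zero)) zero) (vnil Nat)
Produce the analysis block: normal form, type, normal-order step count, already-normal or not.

reduced normal form:
  vcons Nat zero (succ (succ zero)) (vnil Nat)
the term's type:
  Vec Nat (succ zero)
normal-order step count: 9
already normal: no
first contracted redex: a beta-redex


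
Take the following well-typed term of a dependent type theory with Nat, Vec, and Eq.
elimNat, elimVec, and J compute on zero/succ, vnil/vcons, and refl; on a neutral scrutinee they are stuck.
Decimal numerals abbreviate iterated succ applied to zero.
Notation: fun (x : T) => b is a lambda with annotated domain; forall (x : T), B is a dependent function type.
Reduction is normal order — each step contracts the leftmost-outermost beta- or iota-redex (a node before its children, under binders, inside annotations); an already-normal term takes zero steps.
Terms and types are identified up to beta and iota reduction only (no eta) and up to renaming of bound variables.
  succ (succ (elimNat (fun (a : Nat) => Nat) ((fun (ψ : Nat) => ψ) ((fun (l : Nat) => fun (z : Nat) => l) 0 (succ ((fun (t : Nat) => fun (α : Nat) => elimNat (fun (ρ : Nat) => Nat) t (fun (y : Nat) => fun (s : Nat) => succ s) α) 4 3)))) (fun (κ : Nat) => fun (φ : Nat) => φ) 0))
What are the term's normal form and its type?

resulting normal form:
  2
inferred type:
  Nat
observation: reduction starts at an elimNat iota-redex, and 4 normal-order steps reach the normal form.


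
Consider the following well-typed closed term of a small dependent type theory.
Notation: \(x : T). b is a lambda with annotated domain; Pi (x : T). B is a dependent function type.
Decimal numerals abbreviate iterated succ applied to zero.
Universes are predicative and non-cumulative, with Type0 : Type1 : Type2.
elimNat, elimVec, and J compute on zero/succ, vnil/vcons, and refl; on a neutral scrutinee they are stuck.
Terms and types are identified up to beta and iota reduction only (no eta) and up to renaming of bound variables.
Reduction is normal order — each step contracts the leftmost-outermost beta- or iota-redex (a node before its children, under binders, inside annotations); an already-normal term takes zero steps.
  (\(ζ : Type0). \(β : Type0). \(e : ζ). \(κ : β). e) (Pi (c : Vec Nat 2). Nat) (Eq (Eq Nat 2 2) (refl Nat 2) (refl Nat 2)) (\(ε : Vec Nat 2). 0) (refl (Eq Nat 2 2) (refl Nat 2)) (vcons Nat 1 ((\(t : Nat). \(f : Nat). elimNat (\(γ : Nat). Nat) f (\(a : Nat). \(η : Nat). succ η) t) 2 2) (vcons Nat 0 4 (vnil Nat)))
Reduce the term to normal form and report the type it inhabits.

reduced normal form:
  0
the term's type:
  Nat


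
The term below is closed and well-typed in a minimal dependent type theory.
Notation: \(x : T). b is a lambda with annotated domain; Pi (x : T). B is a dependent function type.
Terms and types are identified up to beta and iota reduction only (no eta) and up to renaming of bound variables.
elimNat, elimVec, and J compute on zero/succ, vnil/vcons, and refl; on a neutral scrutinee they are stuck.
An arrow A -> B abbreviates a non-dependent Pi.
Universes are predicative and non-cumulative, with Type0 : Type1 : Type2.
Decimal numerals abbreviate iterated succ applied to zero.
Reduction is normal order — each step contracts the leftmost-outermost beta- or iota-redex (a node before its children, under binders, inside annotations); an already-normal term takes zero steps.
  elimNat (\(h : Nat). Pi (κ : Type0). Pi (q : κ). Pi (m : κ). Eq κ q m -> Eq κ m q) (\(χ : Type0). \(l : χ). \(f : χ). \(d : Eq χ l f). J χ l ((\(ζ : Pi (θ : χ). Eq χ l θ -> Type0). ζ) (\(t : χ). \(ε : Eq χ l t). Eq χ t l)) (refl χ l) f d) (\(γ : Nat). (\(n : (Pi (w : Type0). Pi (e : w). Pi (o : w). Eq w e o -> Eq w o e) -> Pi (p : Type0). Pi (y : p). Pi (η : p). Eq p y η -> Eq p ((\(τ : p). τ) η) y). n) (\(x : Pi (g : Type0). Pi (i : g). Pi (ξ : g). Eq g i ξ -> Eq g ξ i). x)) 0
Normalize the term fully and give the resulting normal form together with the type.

reduced normal form:
  \(h : Type0). \(κ : h). \(q : h). \(m : Eq h κ q). J h κ (\(χ : h). \(l : Eq h κ χ). Eq h χ κ) (refl h κ) q m
type:
  Pi (h : Type0). Pi (κ : h). Pi (q : h). Eq h κ q -> Eq h q κ


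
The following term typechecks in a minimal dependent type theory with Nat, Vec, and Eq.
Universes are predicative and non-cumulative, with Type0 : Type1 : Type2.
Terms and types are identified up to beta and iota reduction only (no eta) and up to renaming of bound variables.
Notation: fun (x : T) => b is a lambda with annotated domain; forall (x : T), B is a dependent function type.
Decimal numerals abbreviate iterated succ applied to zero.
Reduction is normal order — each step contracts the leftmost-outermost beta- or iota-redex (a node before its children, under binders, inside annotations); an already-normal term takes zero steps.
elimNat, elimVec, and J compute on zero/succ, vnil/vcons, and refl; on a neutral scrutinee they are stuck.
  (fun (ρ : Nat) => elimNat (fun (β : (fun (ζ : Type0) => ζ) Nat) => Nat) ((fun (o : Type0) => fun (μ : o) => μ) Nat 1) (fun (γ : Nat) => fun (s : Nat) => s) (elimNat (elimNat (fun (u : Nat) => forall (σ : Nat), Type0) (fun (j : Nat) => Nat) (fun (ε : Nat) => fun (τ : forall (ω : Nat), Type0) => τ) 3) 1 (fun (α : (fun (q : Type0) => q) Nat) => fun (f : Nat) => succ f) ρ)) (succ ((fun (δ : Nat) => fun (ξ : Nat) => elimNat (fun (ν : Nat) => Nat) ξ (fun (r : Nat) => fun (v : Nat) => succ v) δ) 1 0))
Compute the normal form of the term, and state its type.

resulting normal form:
  1
inferred type:
  Nat
observation: 38 normal-order steps normalize the term, beginning with a beta-redex.


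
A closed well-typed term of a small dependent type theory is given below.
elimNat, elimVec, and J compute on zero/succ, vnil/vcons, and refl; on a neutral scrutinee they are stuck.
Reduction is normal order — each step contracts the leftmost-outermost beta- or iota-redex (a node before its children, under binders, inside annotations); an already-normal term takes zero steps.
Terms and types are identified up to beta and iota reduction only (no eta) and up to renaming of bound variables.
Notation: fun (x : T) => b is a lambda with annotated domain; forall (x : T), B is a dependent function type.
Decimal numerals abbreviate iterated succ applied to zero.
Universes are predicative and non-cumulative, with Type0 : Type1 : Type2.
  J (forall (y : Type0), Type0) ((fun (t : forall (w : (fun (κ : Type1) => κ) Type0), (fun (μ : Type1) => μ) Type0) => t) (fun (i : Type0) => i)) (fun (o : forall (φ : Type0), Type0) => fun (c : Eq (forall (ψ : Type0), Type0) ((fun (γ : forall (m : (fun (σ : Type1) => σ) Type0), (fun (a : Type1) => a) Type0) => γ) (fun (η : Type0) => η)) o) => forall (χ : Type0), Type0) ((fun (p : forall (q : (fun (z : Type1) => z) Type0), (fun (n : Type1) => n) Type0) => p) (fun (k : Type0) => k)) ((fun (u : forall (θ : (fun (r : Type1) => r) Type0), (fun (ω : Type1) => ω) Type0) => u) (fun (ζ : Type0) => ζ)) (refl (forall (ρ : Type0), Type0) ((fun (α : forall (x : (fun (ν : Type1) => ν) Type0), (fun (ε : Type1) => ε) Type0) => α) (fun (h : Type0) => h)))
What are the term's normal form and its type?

normal form:
  fun (y : Type0) => y
the term's type:
  forall (y : Type0), Type0
observation: contracting a J iota-redex first, the term normalizes in 2 steps.


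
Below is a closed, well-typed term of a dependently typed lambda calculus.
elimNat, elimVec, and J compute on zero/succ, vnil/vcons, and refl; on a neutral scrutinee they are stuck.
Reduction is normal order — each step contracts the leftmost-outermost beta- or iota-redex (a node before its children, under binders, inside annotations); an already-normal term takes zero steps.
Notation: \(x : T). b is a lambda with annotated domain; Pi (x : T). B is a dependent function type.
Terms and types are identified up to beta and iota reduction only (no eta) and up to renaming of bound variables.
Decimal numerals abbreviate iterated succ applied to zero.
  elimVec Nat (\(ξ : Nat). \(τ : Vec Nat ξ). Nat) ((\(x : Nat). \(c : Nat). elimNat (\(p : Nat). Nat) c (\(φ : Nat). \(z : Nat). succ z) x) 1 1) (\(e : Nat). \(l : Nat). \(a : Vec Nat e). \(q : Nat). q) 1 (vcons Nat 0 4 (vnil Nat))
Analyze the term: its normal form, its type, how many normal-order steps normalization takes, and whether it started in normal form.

resulting normal form:
  2
the term's type:
  Nat
steps to reach normal form (normal order): 12
started in normal form: no
first contracted redex: an elimVec iota-redex


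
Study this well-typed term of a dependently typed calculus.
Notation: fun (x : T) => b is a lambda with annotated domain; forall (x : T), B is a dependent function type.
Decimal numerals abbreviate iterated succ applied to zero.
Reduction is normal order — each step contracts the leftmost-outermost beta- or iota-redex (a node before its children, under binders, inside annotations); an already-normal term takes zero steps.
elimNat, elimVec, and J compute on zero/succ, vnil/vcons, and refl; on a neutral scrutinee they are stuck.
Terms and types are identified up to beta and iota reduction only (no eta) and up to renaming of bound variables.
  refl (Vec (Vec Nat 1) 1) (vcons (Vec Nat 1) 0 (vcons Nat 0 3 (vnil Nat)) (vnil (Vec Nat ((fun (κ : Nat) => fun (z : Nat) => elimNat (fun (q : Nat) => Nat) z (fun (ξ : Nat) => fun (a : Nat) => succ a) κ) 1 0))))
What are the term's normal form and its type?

reduced normal form:
  refl (Vec (Vec Nat 1) 1) (vcons (Vec Nat 1) 0 (vcons Nat 0 3 (vnil Nat)) (vnil (Vec Nat 1)))
the term's type:
  Eq (Vec (Vec Nat 1) 1) (vcons (Vec Nat 1) 0 (vcons Nat 0 3 (vnil Nat)) (vnil (Vec Nat 1))) (vcons (Vec Nat 1) 0 (vcons Nat 0 3 (vnil Nat)) (vnil (Vec Nat 1)))


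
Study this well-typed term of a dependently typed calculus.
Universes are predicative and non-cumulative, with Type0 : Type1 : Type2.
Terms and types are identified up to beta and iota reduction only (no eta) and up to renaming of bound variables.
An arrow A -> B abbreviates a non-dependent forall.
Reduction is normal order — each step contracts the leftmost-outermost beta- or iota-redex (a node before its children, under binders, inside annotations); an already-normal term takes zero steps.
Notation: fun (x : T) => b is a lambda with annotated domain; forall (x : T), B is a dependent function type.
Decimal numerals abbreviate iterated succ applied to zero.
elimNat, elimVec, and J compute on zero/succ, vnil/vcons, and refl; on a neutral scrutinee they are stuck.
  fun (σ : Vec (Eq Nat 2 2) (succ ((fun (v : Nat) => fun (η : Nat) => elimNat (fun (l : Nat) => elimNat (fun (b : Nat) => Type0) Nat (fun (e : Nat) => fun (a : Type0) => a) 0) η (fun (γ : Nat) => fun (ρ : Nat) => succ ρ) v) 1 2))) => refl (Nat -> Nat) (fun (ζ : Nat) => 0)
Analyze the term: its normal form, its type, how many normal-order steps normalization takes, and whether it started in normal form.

reduced normal form:
  fun (σ : Vec (Eq Nat 2 2) 4) => refl (Nat -> Nat) (fun (v : Nat) => 0)
inferred type:
  Vec (Eq Nat 2 2) 4 -> Eq (Nat -> Nat) (fun (σ : Nat) => 0) (fun (v : Nat) => 0)
reduction steps (normal order): 6
already normal: no
first redex: a beta-redex


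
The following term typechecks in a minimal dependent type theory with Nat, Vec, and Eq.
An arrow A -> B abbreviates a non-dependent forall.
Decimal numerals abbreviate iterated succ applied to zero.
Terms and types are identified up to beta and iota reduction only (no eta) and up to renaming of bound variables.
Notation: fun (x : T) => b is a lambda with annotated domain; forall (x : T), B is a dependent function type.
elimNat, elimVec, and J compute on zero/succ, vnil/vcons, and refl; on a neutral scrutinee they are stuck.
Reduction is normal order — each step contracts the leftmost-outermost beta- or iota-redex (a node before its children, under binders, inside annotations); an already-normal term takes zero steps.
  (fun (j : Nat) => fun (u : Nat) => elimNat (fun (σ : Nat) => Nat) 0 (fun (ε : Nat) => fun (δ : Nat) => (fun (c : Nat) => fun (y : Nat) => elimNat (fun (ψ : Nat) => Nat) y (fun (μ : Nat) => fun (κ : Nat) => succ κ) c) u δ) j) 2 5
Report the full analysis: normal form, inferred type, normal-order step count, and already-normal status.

resulting normal form:
  10
inferred type:
  Nat
steps to reach normal form (normal order): 45
term was already normal: no
first contracted redex: a beta-redex


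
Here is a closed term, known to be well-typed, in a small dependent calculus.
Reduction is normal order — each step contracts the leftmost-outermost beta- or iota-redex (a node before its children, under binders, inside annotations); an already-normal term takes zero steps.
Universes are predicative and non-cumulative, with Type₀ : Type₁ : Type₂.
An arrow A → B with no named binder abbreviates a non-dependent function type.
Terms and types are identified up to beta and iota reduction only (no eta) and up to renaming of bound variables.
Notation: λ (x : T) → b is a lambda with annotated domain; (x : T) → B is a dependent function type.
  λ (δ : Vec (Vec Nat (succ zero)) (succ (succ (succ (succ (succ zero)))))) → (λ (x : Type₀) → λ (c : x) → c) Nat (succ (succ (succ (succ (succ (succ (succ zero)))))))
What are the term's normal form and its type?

resulting normal form:
  λ (δ : Vec (Vec Nat (succ zero)) (succ (succ (succ (succ (succ zero)))))) → succ (succ (succ (succ (succ (succ (succ zero))))))
type:
  Vec (Vec Nat (succ zero)) (succ (succ (succ (succ (succ zero))))) → Nat
observation: contracting a beta-redex first, the term normalizes in 2 steps.


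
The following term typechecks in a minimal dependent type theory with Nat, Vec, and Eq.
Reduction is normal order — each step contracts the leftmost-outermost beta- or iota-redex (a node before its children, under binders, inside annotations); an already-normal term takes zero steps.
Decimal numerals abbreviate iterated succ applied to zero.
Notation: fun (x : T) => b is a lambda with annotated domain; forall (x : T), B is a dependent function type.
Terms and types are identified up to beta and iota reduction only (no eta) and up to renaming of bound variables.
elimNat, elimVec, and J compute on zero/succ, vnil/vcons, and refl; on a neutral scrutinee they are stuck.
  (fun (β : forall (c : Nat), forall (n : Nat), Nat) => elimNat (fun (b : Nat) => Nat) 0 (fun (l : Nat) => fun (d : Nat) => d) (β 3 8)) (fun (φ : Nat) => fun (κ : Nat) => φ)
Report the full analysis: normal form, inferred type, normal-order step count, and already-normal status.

resulting normal form:
  0
inferred type:
  Nat
steps to reach normal form (normal order): 13
term was already normal: no
first redex: a beta-redex


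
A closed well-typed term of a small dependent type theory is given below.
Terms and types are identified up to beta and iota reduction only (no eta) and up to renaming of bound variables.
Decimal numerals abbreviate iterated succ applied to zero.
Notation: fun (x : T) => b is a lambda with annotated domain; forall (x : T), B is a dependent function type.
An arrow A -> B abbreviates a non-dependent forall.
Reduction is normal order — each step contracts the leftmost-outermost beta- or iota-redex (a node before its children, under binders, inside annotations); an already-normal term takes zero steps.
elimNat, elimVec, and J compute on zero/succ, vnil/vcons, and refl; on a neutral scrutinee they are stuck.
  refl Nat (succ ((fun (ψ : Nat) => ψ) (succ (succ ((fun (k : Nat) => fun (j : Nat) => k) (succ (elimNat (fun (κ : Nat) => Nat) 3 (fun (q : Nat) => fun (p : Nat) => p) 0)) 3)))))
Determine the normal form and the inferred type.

reduced normal form:
  refl Nat 7
the term's type:
  Eq Nat 7 7


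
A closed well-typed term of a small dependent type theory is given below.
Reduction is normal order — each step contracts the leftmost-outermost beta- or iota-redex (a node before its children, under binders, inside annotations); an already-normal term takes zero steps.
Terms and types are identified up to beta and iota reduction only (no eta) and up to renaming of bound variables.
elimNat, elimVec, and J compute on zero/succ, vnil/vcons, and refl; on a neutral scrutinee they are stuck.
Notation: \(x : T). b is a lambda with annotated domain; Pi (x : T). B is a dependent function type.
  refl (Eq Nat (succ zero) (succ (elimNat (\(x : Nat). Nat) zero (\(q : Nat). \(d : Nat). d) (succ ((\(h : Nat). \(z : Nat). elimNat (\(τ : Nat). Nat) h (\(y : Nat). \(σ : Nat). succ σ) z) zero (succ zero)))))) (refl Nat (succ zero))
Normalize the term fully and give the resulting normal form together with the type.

resulting normal form:
  refl (Eq Nat (succ zero) (succ zero)) (refl Nat (succ zero))
inferred type:
  Eq (Eq Nat (succ zero) (succ zero)) (refl Nat (succ zero)) (refl Nat (succ zero))
observation: the leftmost-outermost redex is an elimNat iota-redex, and normalization takes 13 steps.


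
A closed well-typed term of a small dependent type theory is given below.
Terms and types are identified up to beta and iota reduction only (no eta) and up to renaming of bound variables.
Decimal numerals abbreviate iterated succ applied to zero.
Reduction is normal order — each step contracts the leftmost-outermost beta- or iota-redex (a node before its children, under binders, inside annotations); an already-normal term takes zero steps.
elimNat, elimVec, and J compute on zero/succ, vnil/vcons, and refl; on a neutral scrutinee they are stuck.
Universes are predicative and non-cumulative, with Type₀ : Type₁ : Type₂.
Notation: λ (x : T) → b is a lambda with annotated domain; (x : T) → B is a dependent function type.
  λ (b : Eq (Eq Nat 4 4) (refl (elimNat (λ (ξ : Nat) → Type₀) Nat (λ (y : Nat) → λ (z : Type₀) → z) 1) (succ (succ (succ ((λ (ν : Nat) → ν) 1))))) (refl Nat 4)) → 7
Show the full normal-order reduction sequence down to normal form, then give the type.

normal-order reduction:
  λ (b : Eq (Eq Nat 4 4) (refl (elimNat (λ (ξ : Nat) → Type₀) Nat (λ (y : Nat) → λ (z : Type₀) → z) 1) (succ (succ (succ ((λ (ν : Nat) → ν) 1))))) (refl Nat 4)) → 7
  ~> λ (b : Eq (Eq Nat 4 4) (refl ((λ (ξ : Nat) → λ (y : Type₀) → y) 0 (elimNat (λ (z : Nat) → Type₀) Nat (λ (ν : Nat) → λ (g : Type₀) → g) 0)) (succ (succ (succ ((λ (k : Nat) → k) 1))))) (refl Nat 4)) → 7
  ~> λ (b : Eq (Eq Nat 4 4) (refl ((λ (ξ : Type₀) → ξ) (elimNat (λ (y : Nat) → Type₀) Nat (λ (z : Nat) → λ (ν : Type₀) → ν) 0)) (succ (succ (succ ((λ (g : Nat) → g) 1))))) (refl Nat 4)) → 7
  ~> λ (b : Eq (Eq Nat 4 4) (refl (elimNat (λ (ξ : Nat) → Type₀) Nat (λ (y : Nat) → λ (z : Type₀) → z) 0) (succ (succ (succ ((λ (ν : Nat) → ν) 1))))) (refl Nat 4)) → 7
  ~> λ (b : Eq (Eq Nat 4 4) (refl Nat (succ (succ (succ ((λ (ξ : Nat) → ξ) 1))))) (refl Nat 4)) → 7
  ~> λ (b : Eq (Eq Nat 4 4) (refl Nat 4) (refl Nat 4)) → 7
inferred type:
  (b : Eq (Eq Nat 4 4) (refl Nat 4) (refl Nat 4)) → Nat


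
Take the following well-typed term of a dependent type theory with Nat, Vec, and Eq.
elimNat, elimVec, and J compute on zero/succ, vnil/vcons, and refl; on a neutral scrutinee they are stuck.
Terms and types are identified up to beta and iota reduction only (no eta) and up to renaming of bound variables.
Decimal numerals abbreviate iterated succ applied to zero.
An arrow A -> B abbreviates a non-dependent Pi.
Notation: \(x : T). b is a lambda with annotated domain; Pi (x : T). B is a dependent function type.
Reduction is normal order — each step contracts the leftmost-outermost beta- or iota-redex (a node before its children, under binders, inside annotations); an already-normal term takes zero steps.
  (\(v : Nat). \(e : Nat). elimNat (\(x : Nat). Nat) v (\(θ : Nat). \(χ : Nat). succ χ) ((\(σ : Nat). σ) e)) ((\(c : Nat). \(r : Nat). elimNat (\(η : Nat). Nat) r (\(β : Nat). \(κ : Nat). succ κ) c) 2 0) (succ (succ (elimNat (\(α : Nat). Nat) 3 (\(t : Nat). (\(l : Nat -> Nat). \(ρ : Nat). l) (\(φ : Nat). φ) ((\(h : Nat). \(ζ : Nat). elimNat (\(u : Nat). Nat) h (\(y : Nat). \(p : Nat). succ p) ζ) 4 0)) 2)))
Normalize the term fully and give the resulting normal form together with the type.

reduced normal form:
  7
the term's type:
  Nat
observation: normalization takes exactly 39 steps under the normal-order strategy.


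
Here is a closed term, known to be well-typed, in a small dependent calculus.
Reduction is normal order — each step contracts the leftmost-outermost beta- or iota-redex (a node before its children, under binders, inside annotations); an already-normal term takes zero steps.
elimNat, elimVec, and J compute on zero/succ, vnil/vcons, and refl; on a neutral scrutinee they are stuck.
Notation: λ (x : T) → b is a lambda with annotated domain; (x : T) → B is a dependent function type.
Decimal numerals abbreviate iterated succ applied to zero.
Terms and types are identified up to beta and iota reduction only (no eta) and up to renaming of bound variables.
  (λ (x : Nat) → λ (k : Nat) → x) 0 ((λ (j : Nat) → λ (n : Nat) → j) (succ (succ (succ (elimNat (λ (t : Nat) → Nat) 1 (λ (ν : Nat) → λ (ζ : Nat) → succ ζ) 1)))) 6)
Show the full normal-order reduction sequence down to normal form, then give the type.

normal-order reduction:
  (λ (x : Nat) → λ (k : Nat) → x) 0 ((λ (j : Nat) → λ (n : Nat) → j) (succ (succ (succ (elimNat (λ (t : Nat) → Nat) 1 (λ (ν : Nat) → λ (ζ : Nat) → succ ζ) 1)))) 6)
  ~> (λ (x : Nat) → 0) ((λ (k : Nat) → λ (j : Nat) → k) (succ (succ (succ (elimNat (λ (n : Nat) → Nat) 1 (λ (t : Nat) → λ (ν : Nat) → succ ν) 1)))) 6)
  ~> 0
the term's type:
  Nat


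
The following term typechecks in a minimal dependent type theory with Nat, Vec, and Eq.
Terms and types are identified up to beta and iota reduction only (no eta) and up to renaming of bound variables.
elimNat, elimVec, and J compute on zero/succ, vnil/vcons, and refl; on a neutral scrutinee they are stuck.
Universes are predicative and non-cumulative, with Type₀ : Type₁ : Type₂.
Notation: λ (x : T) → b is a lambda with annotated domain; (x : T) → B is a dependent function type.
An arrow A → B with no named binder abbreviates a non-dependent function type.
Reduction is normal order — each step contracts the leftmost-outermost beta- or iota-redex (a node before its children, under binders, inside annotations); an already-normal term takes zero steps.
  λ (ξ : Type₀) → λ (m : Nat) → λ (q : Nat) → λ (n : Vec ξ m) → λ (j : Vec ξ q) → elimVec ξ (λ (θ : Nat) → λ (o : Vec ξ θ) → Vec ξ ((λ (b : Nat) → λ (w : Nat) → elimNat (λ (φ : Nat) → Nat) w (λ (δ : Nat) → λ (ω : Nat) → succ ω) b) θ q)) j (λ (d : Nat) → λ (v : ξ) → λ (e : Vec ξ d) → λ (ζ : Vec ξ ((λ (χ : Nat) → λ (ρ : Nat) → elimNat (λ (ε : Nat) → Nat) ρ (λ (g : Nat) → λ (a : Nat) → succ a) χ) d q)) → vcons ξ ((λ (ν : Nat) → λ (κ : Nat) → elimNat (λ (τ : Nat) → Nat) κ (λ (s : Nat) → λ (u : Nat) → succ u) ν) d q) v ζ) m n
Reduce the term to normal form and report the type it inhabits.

normal form:
  λ (ξ : Type₀) → λ (m : Nat) → λ (q : Nat) → λ (n : Vec ξ m) → λ (j : Vec ξ q) → elimVec ξ (λ (θ : Nat) → λ (o : Vec ξ θ) → Vec ξ (elimNat (λ (b : Nat) → Nat) q (λ (w : Nat) → λ (φ : Nat) → succ φ) θ)) j (λ (δ : Nat) → λ (ω : ξ) → λ (d : Vec ξ δ) → λ (v : Vec ξ (elimNat (λ (e : Nat) → Nat) q (λ (ζ : Nat) → λ (χ : Nat) → succ χ) δ)) → vcons ξ (elimNat (λ (ρ : Nat) → Nat) q (λ (ε : Nat) → λ (g : Nat) → succ g) δ) ω v) m n
type:
  (ξ : Type₀) → (m : Nat) → (q : Nat) → Vec ξ m → Vec ξ q → Vec ξ (elimNat (λ (n : Nat) → Nat) q (λ (j : Nat) → λ (θ : Nat) → succ θ) m)
observation: contracting a beta-redex first, the term normalizes in 6 steps.


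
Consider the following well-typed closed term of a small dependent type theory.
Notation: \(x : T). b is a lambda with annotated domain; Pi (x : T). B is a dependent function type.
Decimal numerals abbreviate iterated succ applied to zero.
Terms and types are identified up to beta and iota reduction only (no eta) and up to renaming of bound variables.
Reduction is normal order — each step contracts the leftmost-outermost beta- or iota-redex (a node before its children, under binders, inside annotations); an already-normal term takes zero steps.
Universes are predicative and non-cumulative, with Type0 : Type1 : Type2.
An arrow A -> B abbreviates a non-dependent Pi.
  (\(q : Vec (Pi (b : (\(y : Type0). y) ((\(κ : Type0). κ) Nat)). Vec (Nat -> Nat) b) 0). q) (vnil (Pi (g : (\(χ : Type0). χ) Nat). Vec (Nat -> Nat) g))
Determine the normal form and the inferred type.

normal form:
  vnil (Pi (q : Nat). Vec (Nat -> Nat) q)
inferred type:
  Vec (Pi (q : Nat). Vec (Nat -> Nat) q) 0
observation: normalization takes exactly 2 steps under the normal-order strategy.
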